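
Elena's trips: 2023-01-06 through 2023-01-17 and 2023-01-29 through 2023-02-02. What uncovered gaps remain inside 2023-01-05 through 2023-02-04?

2023-01-05 through 2023-01-05, 2023-01-18 through 2023-01-28, 2023-02-03 through 2023-02-04

Covered (merged): 2023-01-06 through 2023-01-17, 2023-01-29 through 2023-02-02.
Uncovered inside 2023-01-05 through 2023-02-04: 2023-01-05 through 2023-01-05, 2023-01-18 through 2023-01-28, 2023-02-03 through 2023-02-04.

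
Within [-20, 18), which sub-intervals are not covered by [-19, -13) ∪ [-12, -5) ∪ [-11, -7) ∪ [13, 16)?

[-20, -19) ∪ [-13, -12) ∪ [-5, 13) ∪ [16, 18)

The merged coverage is [-19, -13), [-12, -5), [13, 16).
Complement within [-20, 18): [-20, -19), [-13, -12), [-5, 13), [16, 18).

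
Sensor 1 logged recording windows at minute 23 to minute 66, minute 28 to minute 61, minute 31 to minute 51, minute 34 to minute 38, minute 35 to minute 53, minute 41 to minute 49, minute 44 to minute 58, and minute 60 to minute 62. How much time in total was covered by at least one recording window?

Merged: minute 23 to minute 66.
Length: 43 minutes.

43 minutes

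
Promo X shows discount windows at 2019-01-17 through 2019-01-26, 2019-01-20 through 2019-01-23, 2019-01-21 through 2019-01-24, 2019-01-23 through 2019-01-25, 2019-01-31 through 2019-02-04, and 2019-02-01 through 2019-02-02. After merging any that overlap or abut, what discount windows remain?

2019-01-17 through 2019-01-26, 2019-01-31 through 2019-02-04

2019-01-20 through 2019-01-23 overlaps/touches 2019-01-17 through 2019-01-26 → extend to 2019-01-17 through 2019-01-26.
2019-01-21 through 2019-01-24 overlaps/touches 2019-01-17 through 2019-01-26 → extend to 2019-01-17 through 2019-01-26.
2019-01-23 through 2019-01-25 overlaps/touches 2019-01-17 through 2019-01-26 → extend to 2019-01-17 through 2019-01-26.
2019-01-31 through 2019-02-04 is disjoint → start new block.
2019-02-01 through 2019-02-02 overlaps/touches 2019-01-31 through 2019-02-04 → extend to 2019-01-31 through 2019-02-04.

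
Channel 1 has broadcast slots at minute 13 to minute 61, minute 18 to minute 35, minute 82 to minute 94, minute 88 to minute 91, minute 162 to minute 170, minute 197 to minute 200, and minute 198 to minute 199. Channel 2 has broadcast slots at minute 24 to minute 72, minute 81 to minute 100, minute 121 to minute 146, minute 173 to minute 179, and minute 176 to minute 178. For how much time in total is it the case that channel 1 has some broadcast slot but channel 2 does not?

22 minutes

A, merged: minute 13 to minute 61, minute 82 to minute 94, minute 162 to minute 170, minute 197 to minute 200.
B, merged: minute 24 to minute 72, minute 81 to minute 100, minute 121 to minute 146, minute 173 to minute 179.
A \ B = minute 13 to minute 24, minute 162 to minute 170, minute 197 to minute 200.
Total: 11 minutes + 8 minutes + 3 minutes = 22 minutes.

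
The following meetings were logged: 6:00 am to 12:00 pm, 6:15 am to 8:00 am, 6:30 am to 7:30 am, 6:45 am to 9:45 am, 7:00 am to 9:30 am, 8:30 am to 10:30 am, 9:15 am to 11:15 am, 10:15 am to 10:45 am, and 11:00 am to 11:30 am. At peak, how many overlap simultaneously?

5

Sweep endpoints in order; track running count of active intervals.
Peak of 5 reached at 7:00 am.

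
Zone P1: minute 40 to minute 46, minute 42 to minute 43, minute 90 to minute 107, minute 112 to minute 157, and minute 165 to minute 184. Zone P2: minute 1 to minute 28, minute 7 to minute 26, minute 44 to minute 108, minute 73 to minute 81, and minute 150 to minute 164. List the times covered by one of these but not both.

minute 1 to minute 28, minute 40 to minute 44, minute 46 to minute 90, minute 107 to minute 108, minute 112 to minute 150, minute 157 to minute 164, minute 165 to minute 184

Merge the first list: minute 40 to minute 46, minute 90 to minute 107, minute 112 to minute 157, minute 165 to minute 184.
Merge the second list: minute 1 to minute 28, minute 44 to minute 108, minute 150 to minute 164.
Only in the first: minute 40 to minute 44, minute 112 to minute 150, minute 165 to minute 184.
Only in the second: minute 1 to minute 28, minute 46 to minute 90, minute 107 to minute 108, minute 157 to minute 164.
Together these are the periods covered by exactly one.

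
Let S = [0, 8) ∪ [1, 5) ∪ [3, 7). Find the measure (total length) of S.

Merged: [0, 8).
Length: 8.

8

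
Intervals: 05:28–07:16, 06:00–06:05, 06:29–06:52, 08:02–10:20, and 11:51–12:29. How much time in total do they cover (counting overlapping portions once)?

Merged: 05:28-07:16, 08:02-10:20, 11:51-12:29.
Lengths: 1 h 48 min + 2 h 18 min + 38 min = 4 h 44 min.

4 h 44 min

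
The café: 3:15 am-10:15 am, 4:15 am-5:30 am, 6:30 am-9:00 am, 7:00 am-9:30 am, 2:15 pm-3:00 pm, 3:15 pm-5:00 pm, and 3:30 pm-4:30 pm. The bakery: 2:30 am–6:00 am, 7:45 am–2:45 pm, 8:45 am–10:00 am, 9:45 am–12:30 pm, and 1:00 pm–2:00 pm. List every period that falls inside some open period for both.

3:15 am-6:00 am, 7:45 am-10:15 am, 2:15 pm-2:45 pm

A, merged: 3:15 am-10:15 am, 2:15 pm-3:00 pm, 3:15 pm-5:00 pm.
B, merged: 2:30 am-6:00 am, 7:45 am-2:45 pm.
3:15 am-10:15 am ∩ B → 3:15 am-6:00 am, 7:45 am-10:15 am.
2:15 pm-3:00 pm ∩ B → 2:15 pm-2:45 pm.
3:15 pm-5:00 pm meets no B interval.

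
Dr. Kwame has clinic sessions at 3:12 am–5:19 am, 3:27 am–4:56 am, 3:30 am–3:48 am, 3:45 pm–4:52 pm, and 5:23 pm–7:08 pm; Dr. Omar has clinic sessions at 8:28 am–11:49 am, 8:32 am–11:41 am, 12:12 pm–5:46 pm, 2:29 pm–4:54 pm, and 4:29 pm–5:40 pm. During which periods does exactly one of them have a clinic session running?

3:12 am–5:19 am, 8:28 am–11:49 am, 12:12 pm–3:45 pm, 4:52 pm–5:23 pm, 5:46 pm–7:08 pm

Merge the first list: 3:12 am–5:19 am, 3:45 pm–4:52 pm, 5:23 pm–7:08 pm.
Merge the second list: 8:28 am–11:49 am, 12:12 pm–5:46 pm.
A \ B = 3:12 am–5:19 am, 5:46 pm–7:08 pm.
B \ A = 8:28 am–11:49 am, 12:12 pm–3:45 pm, 4:52 pm–5:23 pm.
Union of the two gives the symmetric difference.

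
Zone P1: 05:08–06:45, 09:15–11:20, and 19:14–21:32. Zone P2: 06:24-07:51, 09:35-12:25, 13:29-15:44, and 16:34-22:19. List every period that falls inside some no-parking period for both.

05:08-06:45 meets the second set on 06:24-06:45.
09:15-11:20 meets the second set on 09:35-11:20.
19:14-21:32 meets the second set on 19:14-21:32.

06:24-06:45, 09:35-11:20, 19:14-21:32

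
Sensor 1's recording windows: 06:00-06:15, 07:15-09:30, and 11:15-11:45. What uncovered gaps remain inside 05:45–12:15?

The merged coverage is 06:00–06:15, 07:15–09:30, 11:15–11:45.
Complement within 05:45–12:15: 05:45–06:00, 06:15–07:15, 09:30–11:15, 11:45–12:15.

05:45–06:00, 06:15–07:15, 09:30–11:15, 11:45–12:15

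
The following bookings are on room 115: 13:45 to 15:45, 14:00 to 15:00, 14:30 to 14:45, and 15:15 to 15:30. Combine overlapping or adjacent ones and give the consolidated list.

13:45-15:45

14:00-15:00 overlaps/touches 13:45-15:45 → extend to 13:45-15:45.
14:30-14:45 overlaps/touches 13:45-15:45 → extend to 13:45-15:45.
15:15-15:30 overlaps/touches 13:45-15:45 → extend to 13:45-15:45.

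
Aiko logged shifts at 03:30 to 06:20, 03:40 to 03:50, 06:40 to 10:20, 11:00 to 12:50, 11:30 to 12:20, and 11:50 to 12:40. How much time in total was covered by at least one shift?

Merged: 03:30–06:20, 06:40–10:20, 11:00–12:50.
Lengths: 2 h 50 min + 3 h 40 min + 1 h 50 min = 8 h 20 min.

8 h 20 min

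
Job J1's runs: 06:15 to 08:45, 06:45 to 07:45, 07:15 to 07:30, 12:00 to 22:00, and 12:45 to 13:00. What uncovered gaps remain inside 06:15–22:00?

08:45–12:00

Covered (merged): 06:15–08:45, 12:00–22:00.
Uncovered inside 06:15–22:00: 08:45–12:00.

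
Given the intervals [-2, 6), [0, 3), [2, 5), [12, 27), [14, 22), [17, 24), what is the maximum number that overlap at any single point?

3

At 2, 3 of the intervals are simultaneously active.
No point has more.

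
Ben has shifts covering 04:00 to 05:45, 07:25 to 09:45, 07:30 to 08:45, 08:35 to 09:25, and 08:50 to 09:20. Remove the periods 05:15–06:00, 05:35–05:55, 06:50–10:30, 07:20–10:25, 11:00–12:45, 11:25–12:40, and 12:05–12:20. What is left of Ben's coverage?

A, merged: 04:00–05:45, 07:25–09:45.
B, merged: 05:15–06:00, 06:50–10:30, 11:00–12:45.
04:00–05:45 with B removed leaves 04:00–05:15.
07:25–09:45 lies entirely inside B → drops out.

04:00–05:15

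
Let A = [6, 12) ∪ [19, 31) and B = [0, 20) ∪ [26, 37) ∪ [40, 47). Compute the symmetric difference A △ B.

[0, 6) ∪ [12, 19) ∪ [20, 26) ∪ [31, 37) ∪ [40, 47)

Only in the first: [20, 26).
Only in the second: [0, 6), [12, 19), [31, 37), [40, 47).
Together these are the periods covered by exactly one.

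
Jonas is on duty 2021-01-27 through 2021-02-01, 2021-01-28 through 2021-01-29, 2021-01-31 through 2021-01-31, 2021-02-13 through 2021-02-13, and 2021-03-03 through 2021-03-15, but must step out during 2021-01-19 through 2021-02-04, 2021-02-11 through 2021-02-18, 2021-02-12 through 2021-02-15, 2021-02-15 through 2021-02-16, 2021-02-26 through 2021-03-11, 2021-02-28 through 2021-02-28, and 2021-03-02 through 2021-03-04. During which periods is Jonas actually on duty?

A, merged: 2021-01-27 through 2021-02-01, 2021-02-13 through 2021-02-13, 2021-03-03 through 2021-03-15.
B, merged: 2021-01-19 through 2021-02-04, 2021-02-11 through 2021-02-18, 2021-02-26 through 2021-03-11.
2021-01-27 through 2021-02-01: fully covered by B → removed.
2021-02-13 through 2021-02-13: fully covered by B → removed.
2021-03-03 through 2021-03-15 minus B → 2021-03-12 through 2021-03-15.

2021-03-12 through 2021-03-15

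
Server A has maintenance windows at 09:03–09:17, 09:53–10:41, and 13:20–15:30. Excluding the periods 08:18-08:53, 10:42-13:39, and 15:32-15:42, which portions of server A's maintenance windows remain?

09:03–09:17, 09:53–10:41, 13:39–15:30

09:03–09:17: nothing removed.
09:53–10:41: nothing removed.
13:20–15:30 \ B = 13:39–15:30.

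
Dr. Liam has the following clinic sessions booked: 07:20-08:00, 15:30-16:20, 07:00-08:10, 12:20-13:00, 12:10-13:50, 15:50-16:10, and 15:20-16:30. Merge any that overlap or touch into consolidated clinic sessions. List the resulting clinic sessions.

Sort by start: 07:00–08:10, 07:20–08:00, 12:10–13:50, 12:20–13:00, 15:20–16:30, 15:30–16:20, 15:50–16:10.
07:20–08:00 overlaps/touches 07:00–08:10 → extend to 07:00–08:10.
12:10–13:50 is disjoint → start new block.
12:20–13:00 overlaps/touches 12:10–13:50 → extend to 12:10–13:50.
15:20–16:30 is disjoint → start new block.
15:30–16:20 overlaps/touches 15:20–16:30 → extend to 15:20–16:30.
15:50–16:10 overlaps/touches 15:20–16:30 → extend to 15:20–16:30.

07:00–08:10, 12:10–13:50, 15:20–16:30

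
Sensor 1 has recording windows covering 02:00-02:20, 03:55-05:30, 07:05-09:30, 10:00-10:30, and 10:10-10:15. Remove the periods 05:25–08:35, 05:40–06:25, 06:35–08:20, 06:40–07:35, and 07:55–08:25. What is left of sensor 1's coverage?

First set merges to 02:00–02:20, 03:55–05:30, 07:05–09:30, 10:00–10:30.
Second set merges to 05:25–08:35.
02:00–02:20 is untouched.
03:55–05:30 with B removed leaves 03:55–05:25.
07:05–09:30 with B removed leaves 08:35–09:30.
10:00–10:30 is untouched.

02:00–02:20, 03:55–05:25, 08:35–09:30, 10:00–10:30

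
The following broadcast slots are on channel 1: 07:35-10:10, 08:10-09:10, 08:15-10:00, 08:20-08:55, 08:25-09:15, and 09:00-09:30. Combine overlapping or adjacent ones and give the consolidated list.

07:35-10:10

08:10-09:10 overlaps/touches 07:35-10:10 → extend to 07:35-10:10.
08:15-10:00 overlaps/touches 07:35-10:10 → extend to 07:35-10:10.
08:20-08:55 overlaps/touches 07:35-10:10 → extend to 07:35-10:10.
08:25-09:15 overlaps/touches 07:35-10:10 → extend to 07:35-10:10.
09:00-09:30 overlaps/touches 07:35-10:10 → extend to 07:35-10:10.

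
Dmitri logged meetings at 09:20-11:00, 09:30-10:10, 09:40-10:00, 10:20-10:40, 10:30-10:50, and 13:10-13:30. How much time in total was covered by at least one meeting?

2 h

Merged: 09:20–11:00, 13:10–13:30.
Lengths: 1 h 40 min + 20 min = 2 h.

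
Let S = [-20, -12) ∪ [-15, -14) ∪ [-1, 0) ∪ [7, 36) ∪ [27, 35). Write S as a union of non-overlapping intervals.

[-15, -14) overlaps/touches [-20, -12) → extend to [-20, -12).
[-1, 0) is disjoint → start new block.
[7, 36) is disjoint → start new block.
[27, 35) overlaps/touches [7, 36) → extend to [7, 36).

[-20, -12) ∪ [-1, 0) ∪ [7, 36)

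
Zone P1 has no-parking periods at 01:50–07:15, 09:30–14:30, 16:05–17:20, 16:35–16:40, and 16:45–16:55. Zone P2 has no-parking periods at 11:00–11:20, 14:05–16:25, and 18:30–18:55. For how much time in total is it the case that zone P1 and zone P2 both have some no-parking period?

1 h 5 min

Merge the first list: 01:50-07:15, 09:30-14:30, 16:05-17:20.
A ∩ B = 11:00-11:20, 14:05-14:30, 16:05-16:25.
Total: 20 min + 25 min + 20 min = 1 h 5 min.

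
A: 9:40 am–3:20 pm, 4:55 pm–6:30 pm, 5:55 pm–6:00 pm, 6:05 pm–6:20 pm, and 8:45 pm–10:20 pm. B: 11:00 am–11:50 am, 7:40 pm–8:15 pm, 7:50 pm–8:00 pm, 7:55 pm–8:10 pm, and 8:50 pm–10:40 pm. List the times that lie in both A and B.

11:00 am-11:50 am, 8:50 pm-10:20 pm

A, merged: 9:40 am-3:20 pm, 4:55 pm-6:30 pm, 8:45 pm-10:20 pm.
B, merged: 11:00 am-11:50 am, 7:40 pm-8:15 pm, 8:50 pm-10:40 pm.
9:40 am-3:20 pm meets the second set on 11:00 am-11:50 am.
4:55 pm-6:30 pm: no overlap with the second set.
8:45 pm-10:20 pm meets the second set on 8:50 pm-10:20 pm.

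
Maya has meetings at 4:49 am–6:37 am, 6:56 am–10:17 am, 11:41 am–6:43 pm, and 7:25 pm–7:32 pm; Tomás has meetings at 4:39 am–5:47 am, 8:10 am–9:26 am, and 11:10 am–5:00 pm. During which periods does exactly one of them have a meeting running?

4:39 am–4:49 am, 5:47 am–6:37 am, 6:56 am–8:10 am, 9:26 am–10:17 am, 11:10 am–11:41 am, 5:00 pm–6:43 pm, 7:25 pm–7:32 pm

A but not B: 5:47 am–6:37 am, 6:56 am–8:10 am, 9:26 am–10:17 am, 5:00 pm–6:43 pm, 7:25 pm–7:32 pm.
B but not A: 4:39 am–4:49 am, 11:10 am–11:41 am.
Combining gives A △ B.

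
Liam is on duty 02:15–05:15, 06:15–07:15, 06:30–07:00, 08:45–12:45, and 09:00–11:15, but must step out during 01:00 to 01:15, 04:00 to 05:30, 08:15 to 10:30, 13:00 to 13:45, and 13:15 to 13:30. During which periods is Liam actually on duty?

A, merged: 02:15–05:15, 06:15–07:15, 08:45–12:45.
B, merged: 01:00–01:15, 04:00–05:30, 08:15–10:30, 13:00–13:45.
02:15–05:15 with B removed leaves 02:15–04:00.
06:15–07:15 is untouched.
08:45–12:45 with B removed leaves 10:30–12:45.

02:15–04:00, 06:15–07:15, 10:30–12:45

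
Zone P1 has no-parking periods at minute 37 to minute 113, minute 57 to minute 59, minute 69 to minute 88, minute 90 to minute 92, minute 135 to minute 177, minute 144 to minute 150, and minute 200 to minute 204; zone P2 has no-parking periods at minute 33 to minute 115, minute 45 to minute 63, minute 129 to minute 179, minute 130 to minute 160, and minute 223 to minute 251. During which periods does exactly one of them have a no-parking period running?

First set merges to minute 37 to minute 113, minute 135 to minute 177, minute 200 to minute 204.
Second set merges to minute 33 to minute 115, minute 129 to minute 179, minute 223 to minute 251.
A \ B = minute 200 to minute 204.
B \ A = minute 33 to minute 37, minute 113 to minute 115, minute 129 to minute 135, minute 177 to minute 179, minute 223 to minute 251.
Union of the two gives the symmetric difference.

minute 33 to minute 37, minute 113 to minute 115, minute 129 to minute 135, minute 177 to minute 179, minute 200 to minute 204, minute 223 to minute 251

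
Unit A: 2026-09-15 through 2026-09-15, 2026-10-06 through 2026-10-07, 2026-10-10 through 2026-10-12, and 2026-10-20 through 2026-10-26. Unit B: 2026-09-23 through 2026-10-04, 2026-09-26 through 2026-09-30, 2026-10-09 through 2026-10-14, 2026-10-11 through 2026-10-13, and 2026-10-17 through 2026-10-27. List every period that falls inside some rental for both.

B, merged: 2026-09-23 through 2026-10-04, 2026-10-09 through 2026-10-14, 2026-10-17 through 2026-10-27.
2026-09-15 through 2026-09-15 falls entirely outside B.
2026-10-06 through 2026-10-07 falls entirely outside B.
2026-10-10 through 2026-10-12 overlaps B on 2026-10-10 through 2026-10-12.
2026-10-20 through 2026-10-26 overlaps B on 2026-10-20 through 2026-10-26.

2026-10-10 through 2026-10-12, 2026-10-20 through 2026-10-26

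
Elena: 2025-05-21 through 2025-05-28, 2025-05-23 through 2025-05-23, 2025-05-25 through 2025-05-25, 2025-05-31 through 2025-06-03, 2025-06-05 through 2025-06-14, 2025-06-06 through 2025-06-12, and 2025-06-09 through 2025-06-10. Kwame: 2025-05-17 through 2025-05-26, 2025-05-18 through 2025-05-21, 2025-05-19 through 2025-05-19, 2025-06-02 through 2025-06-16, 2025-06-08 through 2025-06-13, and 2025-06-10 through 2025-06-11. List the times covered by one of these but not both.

2025-05-17 through 2025-05-20, 2025-05-27 through 2025-05-28, 2025-05-31 through 2025-06-01, 2025-06-04 through 2025-06-04, 2025-06-15 through 2025-06-16

A, merged: 2025-05-21 through 2025-05-28, 2025-05-31 through 2025-06-03, 2025-06-05 through 2025-06-14.
B, merged: 2025-05-17 through 2025-05-26, 2025-06-02 through 2025-06-16.
A \ B = 2025-05-27 through 2025-05-28, 2025-05-31 through 2025-06-01.
B \ A = 2025-05-17 through 2025-05-20, 2025-06-04 through 2025-06-04, 2025-06-15 through 2025-06-16.
Union of the two gives the symmetric difference.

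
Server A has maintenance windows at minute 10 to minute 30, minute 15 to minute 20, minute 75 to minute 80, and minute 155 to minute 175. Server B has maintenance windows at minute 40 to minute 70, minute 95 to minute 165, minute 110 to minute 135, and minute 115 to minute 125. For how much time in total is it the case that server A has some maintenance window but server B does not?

35 minutes

A, merged: minute 10 to minute 30, minute 75 to minute 80, minute 155 to minute 175.
B, merged: minute 40 to minute 70, minute 95 to minute 165.
A \ B = minute 10 to minute 30, minute 75 to minute 80, minute 165 to minute 175.
Total: 20 minutes + 5 minutes + 10 minutes = 35 minutes.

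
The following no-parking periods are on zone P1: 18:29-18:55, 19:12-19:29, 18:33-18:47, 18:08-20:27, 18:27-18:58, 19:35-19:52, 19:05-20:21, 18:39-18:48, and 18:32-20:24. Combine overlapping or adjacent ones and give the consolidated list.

Sort by start: 18:08–20:27, 18:27–18:58, 18:29–18:55, 18:32–20:24, 18:33–18:47, 18:39–18:48, 19:05–20:21, 19:12–19:29, 19:35–19:52.
18:27–18:58 overlaps/touches 18:08–20:27 → extend to 18:08–20:27.
18:29–18:55 overlaps/touches 18:08–20:27 → extend to 18:08–20:27.
18:32–20:24 overlaps/touches 18:08–20:27 → extend to 18:08–20:27.
18:33–18:47 overlaps/touches 18:08–20:27 → extend to 18:08–20:27.
18:39–18:48 overlaps/touches 18:08–20:27 → extend to 18:08–20:27.
19:05–20:21 overlaps/touches 18:08–20:27 → extend to 18:08–20:27.
19:12–19:29 overlaps/touches 18:08–20:27 → extend to 18:08–20:27.
19:35–19:52 overlaps/touches 18:08–20:27 → extend to 18:08–20:27.

18:08–20:27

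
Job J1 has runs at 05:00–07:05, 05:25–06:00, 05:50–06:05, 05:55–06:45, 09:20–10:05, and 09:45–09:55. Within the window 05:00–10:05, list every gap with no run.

Covered (merged): 05:00–07:05, 09:20–10:05.
Gaps within 05:00–10:05: 07:05–09:20.

07:05–09:20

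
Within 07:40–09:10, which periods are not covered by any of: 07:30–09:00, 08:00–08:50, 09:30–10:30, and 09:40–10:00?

Covered (merged): 07:30–09:00, 09:30–10:30.
Gaps within 07:40–09:10: 09:00–09:10.

09:00–09:10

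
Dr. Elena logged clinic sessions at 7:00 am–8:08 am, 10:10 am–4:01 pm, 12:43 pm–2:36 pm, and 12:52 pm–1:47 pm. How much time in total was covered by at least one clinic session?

Merged: 7:00 am–8:08 am, 10:10 am–4:01 pm.
Lengths: 1 h 8 min + 5 h 51 min = 6 h 59 min.

6 h 59 min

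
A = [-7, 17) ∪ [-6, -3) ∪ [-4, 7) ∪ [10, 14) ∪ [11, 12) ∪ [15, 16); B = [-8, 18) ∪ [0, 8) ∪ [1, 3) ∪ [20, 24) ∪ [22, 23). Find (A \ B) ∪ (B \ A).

[-8, -7) ∪ [17, 18) ∪ [20, 24)

A, merged: [-7, 17).
B, merged: [-8, 18), [20, 24).
Only in the first: none.
Only in the second: [-8, -7), [17, 18), [20, 24).
Together these are the periods covered by exactly one.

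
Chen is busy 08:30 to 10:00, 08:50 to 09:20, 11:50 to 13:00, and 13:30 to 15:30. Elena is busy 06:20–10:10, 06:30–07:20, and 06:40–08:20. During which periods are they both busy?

Merge the first list: 08:30–10:00, 11:50–13:00, 13:30–15:30.
Merge the second list: 06:20–10:10.
08:30–10:00 meets the second set on 08:30–10:00.
11:50–13:00: no overlap with the second set.
13:30–15:30: no overlap with the second set.

08:30–10:00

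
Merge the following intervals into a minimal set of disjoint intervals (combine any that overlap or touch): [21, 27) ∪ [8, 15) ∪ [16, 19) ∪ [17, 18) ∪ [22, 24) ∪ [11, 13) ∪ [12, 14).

[8, 15) ∪ [16, 19) ∪ [21, 27)

Sort by start: [8, 15), [11, 13), [12, 14), [16, 19), [17, 18), [21, 27), [22, 24).
[11, 13) overlaps/touches [8, 15) → extend to [8, 15).
[12, 14) overlaps/touches [8, 15) → extend to [8, 15).
[16, 19) is disjoint → start new block.
[17, 18) overlaps/touches [16, 19) → extend to [16, 19).
[21, 27) is disjoint → start new block.
[22, 24) overlaps/touches [21, 27) → extend to [21, 27).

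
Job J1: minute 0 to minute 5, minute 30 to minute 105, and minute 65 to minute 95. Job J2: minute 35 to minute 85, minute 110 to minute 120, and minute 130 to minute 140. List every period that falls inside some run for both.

A, merged: minute 0 to minute 5, minute 30 to minute 105.
minute 0 to minute 5 falls entirely outside B.
minute 30 to minute 105 overlaps B on minute 35 to minute 85.

minute 35 to minute 85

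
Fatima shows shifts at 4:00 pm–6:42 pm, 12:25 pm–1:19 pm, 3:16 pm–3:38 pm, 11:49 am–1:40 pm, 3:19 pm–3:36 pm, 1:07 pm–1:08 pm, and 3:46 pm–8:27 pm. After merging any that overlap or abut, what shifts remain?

Sort by start: 11:49 am–1:40 pm, 12:25 pm–1:19 pm, 1:07 pm–1:08 pm, 3:16 pm–3:38 pm, 3:19 pm–3:36 pm, 3:46 pm–8:27 pm, 4:00 pm–6:42 pm.
12:25 pm–1:19 pm overlaps/touches 11:49 am–1:40 pm → extend to 11:49 am–1:40 pm.
1:07 pm–1:08 pm overlaps/touches 11:49 am–1:40 pm → extend to 11:49 am–1:40 pm.
3:16 pm–3:38 pm is disjoint → start new block.
3:19 pm–3:36 pm overlaps/touches 3:16 pm–3:38 pm → extend to 3:16 pm–3:38 pm.
3:46 pm–8:27 pm is disjoint → start new block.
4:00 pm–6:42 pm overlaps/touches 3:46 pm–8:27 pm → extend to 3:46 pm–8:27 pm.

11:49 am–1:40 pm, 3:16 pm–3:38 pm, 3:46 pm–8:27 pm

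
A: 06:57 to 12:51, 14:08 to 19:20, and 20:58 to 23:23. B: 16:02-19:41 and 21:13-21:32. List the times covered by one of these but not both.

Only in the first: 06:57–12:51, 14:08–16:02, 20:58–21:13, 21:32–23:23.
Only in the second: 19:20–19:41.
Together these are the periods covered by exactly one.

06:57–12:51, 14:08–16:02, 19:20–19:41, 20:58–21:13, 21:32–23:23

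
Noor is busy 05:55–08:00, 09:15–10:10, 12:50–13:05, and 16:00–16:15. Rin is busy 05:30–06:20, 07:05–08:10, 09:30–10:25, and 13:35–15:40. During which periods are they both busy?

05:55–08:00 ∩ B → 05:55–06:20, 07:05–08:00.
09:15–10:10 ∩ B → 09:30–10:10.
12:50–13:05 meets no B interval.
16:00–16:15 meets no B interval.

05:55–06:20, 07:05–08:00, 09:30–10:10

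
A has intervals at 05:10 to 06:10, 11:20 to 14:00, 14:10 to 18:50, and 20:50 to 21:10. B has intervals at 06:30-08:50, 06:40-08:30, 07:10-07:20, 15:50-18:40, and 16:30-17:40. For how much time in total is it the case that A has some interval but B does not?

Second set merges to 06:30-08:50, 15:50-18:40.
A \ B = 05:10-06:10, 11:20-14:00, 14:10-15:50, 18:40-18:50, 20:50-21:10.
Total: 1 h + 2 h 40 min + 1 h 40 min + 10 min + 20 min = 5 h 50 min.

5 h 50 min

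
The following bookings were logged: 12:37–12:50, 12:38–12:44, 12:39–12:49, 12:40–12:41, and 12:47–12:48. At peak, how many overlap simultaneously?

4

Walk the sorted start/end points keeping a running depth.
The depth first hits 4 at 12:40.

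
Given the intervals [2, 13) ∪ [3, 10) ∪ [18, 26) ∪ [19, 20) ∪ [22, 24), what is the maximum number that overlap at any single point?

Walk the sorted start/end points keeping a running depth.
The depth first hits 2 at 3.

2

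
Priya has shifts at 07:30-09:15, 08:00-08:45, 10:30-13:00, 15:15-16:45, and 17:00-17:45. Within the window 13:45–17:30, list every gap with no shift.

After merging, the occupied span is 07:30-09:15, 10:30-13:00, 15:15-16:45, 17:00-17:45.
Complement within 13:45-17:30: 13:45-15:15, 16:45-17:00.

13:45-15:15, 16:45-17:00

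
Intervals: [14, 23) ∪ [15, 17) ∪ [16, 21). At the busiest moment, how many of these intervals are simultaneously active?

3

Sweep endpoints in order; track running count of active intervals.
Peak of 3 reached at 16.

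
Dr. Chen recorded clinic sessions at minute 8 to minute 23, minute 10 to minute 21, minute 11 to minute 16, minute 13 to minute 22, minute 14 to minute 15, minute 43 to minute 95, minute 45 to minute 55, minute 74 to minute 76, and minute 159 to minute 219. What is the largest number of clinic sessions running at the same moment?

At minute 14, 5 of the intervals are simultaneously active.
No point has more.

5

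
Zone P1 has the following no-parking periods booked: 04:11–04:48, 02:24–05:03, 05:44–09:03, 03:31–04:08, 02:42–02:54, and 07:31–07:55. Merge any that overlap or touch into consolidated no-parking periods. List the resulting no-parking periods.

02:24–05:03, 05:44–09:03

Sort by start: 02:24–05:03, 02:42–02:54, 03:31–04:08, 04:11–04:48, 05:44–09:03, 07:31–07:55.
02:42–02:54 overlaps/touches 02:24–05:03 → extend to 02:24–05:03.
03:31–04:08 overlaps/touches 02:24–05:03 → extend to 02:24–05:03.
04:11–04:48 overlaps/touches 02:24–05:03 → extend to 02:24–05:03.
05:44–09:03 is disjoint → start new block.
07:31–07:55 overlaps/touches 05:44–09:03 → extend to 05:44–09:03.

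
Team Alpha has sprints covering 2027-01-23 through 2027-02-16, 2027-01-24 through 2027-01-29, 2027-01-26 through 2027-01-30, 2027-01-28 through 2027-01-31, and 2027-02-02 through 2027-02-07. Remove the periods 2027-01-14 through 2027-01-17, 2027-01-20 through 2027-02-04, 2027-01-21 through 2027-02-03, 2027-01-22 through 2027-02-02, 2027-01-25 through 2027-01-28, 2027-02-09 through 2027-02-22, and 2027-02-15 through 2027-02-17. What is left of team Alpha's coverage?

2027-02-05 through 2027-02-08

First set merges to 2027-01-23 through 2027-02-16.
Second set merges to 2027-01-14 through 2027-01-17, 2027-01-20 through 2027-02-04, 2027-02-09 through 2027-02-22.
2027-01-23 through 2027-02-16 \ B = 2027-02-05 through 2027-02-08.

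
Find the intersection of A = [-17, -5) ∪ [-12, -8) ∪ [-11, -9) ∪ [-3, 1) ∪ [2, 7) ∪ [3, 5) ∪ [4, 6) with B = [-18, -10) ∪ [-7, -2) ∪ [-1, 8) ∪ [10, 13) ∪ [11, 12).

Merge the first list: [-17, -5), [-3, 1), [2, 7).
Merge the second list: [-18, -10), [-7, -2), [-1, 8), [10, 13).
[-17, -5) overlaps B on [-17, -10), [-7, -5).
[-3, 1) overlaps B on [-3, -2), [-1, 1).
[2, 7) overlaps B on [2, 7).

[-17, -10) ∪ [-7, -5) ∪ [-3, -2) ∪ [-1, 1) ∪ [2, 7)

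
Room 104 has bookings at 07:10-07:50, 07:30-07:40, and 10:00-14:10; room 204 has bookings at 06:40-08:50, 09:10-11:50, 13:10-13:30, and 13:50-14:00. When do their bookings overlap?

07:10–07:50, 10:00–11:50, 13:10–13:30, 13:50–14:00

A, merged: 07:10–07:50, 10:00–14:10.
07:10–07:50 overlaps B on 07:10–07:50.
10:00–14:10 overlaps B on 10:00–11:50, 13:10–13:30, 13:50–14:00.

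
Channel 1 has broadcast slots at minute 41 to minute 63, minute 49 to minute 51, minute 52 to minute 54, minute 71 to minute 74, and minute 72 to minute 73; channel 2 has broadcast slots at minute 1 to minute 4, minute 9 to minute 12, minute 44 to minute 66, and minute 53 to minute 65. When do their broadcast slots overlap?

A, merged: minute 41 to minute 63, minute 71 to minute 74.
B, merged: minute 1 to minute 4, minute 9 to minute 12, minute 44 to minute 66.
minute 41 to minute 63 ∩ B → minute 44 to minute 63.
minute 71 to minute 74 meets no B interval.

minute 44 to minute 63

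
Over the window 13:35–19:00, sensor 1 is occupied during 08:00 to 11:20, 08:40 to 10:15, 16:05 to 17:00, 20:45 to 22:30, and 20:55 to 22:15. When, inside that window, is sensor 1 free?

The merged coverage is 08:00–11:20, 16:05–17:00, 20:45–22:30.
Complement within 13:35–19:00: 13:35–16:05, 17:00–19:00.

13:35–16:05, 17:00–19:00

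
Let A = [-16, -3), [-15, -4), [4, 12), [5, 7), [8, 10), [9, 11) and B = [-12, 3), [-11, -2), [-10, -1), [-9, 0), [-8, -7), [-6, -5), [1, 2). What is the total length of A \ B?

Merge the first list: [-16, -3), [4, 12).
Merge the second list: [-12, 3).
A \ B = [-16, -12), [4, 12).
Total: 4 + 8 = 12.

12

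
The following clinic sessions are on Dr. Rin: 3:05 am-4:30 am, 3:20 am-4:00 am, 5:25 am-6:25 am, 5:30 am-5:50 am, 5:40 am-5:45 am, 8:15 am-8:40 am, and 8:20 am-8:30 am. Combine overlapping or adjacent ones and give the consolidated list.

3:05 am–4:30 am, 5:25 am–6:25 am, 8:15 am–8:40 am

3:20 am–4:00 am overlaps/touches 3:05 am–4:30 am → extend to 3:05 am–4:30 am.
5:25 am–6:25 am is disjoint → start new block.
5:30 am–5:50 am overlaps/touches 5:25 am–6:25 am → extend to 5:25 am–6:25 am.
5:40 am–5:45 am overlaps/touches 5:25 am–6:25 am → extend to 5:25 am–6:25 am.
8:15 am–8:40 am is disjoint → start new block.
8:20 am–8:30 am overlaps/touches 8:15 am–8:40 am → extend to 8:15 am–8:40 am.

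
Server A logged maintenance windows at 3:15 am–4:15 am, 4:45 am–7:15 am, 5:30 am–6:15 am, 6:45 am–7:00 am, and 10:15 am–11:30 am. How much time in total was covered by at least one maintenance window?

Merged: 3:15 am-4:15 am, 4:45 am-7:15 am, 10:15 am-11:30 am.
Lengths: 1 h + 2 h 30 min + 1 h 15 min = 4 h 45 min.

4 h 45 min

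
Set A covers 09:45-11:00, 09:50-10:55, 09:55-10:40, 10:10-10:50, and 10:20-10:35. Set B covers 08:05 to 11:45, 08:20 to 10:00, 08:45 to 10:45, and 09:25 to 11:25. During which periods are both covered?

09:45–11:00

A, merged: 09:45–11:00.
B, merged: 08:05–11:45.
09:45–11:00 ∩ B → 09:45–11:00.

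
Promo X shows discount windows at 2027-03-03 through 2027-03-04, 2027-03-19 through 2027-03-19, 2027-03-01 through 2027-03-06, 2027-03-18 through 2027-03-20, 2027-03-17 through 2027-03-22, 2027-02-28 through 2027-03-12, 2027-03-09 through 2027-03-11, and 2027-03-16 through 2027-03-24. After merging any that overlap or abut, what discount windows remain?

2027-02-28 through 2027-03-12, 2027-03-16 through 2027-03-24

Sort by start: 2027-02-28 through 2027-03-12, 2027-03-01 through 2027-03-06, 2027-03-03 through 2027-03-04, 2027-03-09 through 2027-03-11, 2027-03-16 through 2027-03-24, 2027-03-17 through 2027-03-22, 2027-03-18 through 2027-03-20, 2027-03-19 through 2027-03-19.
2027-03-01 through 2027-03-06 overlaps/touches 2027-02-28 through 2027-03-12 → extend to 2027-02-28 through 2027-03-12.
2027-03-03 through 2027-03-04 overlaps/touches 2027-02-28 through 2027-03-12 → extend to 2027-02-28 through 2027-03-12.
2027-03-09 through 2027-03-11 overlaps/touches 2027-02-28 through 2027-03-12 → extend to 2027-02-28 through 2027-03-12.
2027-03-16 through 2027-03-24 is disjoint → start new block.
2027-03-17 through 2027-03-22 overlaps/touches 2027-03-16 through 2027-03-24 → extend to 2027-03-16 through 2027-03-24.
2027-03-18 through 2027-03-20 overlaps/touches 2027-03-16 through 2027-03-24 → extend to 2027-03-16 through 2027-03-24.
2027-03-19 through 2027-03-19 overlaps/touches 2027-03-16 through 2027-03-24 → extend to 2027-03-16 through 2027-03-24.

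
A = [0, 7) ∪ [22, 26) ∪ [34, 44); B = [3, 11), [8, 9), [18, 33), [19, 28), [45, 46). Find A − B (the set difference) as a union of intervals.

[0, 3) ∪ [34, 44)

Merge the second list: [3, 11), [18, 33), [45, 46).
[0, 7) with B removed leaves [0, 3).
[22, 26) lies entirely inside B → drops out.
[34, 44) is untouched.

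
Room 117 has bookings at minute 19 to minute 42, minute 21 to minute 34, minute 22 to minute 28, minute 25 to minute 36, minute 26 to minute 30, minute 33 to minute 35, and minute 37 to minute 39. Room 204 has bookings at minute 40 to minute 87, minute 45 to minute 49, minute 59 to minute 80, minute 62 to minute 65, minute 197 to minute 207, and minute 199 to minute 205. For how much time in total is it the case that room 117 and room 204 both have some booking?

2 minutes

First set merges to minute 19 to minute 42.
Second set merges to minute 40 to minute 87, minute 197 to minute 207.
A ∩ B = minute 40 to minute 42.
Total: 2 minutes.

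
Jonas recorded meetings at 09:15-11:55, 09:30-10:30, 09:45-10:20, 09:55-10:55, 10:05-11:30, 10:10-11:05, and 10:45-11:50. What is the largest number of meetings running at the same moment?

6

Walk the sorted start/end points keeping a running depth.
The depth first hits 6 at 10:10.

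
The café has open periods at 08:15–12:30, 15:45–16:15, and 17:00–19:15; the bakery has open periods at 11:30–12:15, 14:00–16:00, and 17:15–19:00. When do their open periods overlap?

11:30-12:15, 15:45-16:00, 17:15-19:00

08:15-12:30 meets the second set on 11:30-12:15.
15:45-16:15 meets the second set on 15:45-16:00.
17:00-19:15 meets the second set on 17:15-19:00.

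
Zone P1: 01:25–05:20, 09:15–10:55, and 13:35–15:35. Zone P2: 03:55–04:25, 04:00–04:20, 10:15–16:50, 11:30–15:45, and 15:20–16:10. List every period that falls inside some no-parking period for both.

03:55–04:25, 10:15–10:55, 13:35–15:35

B, merged: 03:55–04:25, 10:15–16:50.
01:25–05:20 overlaps B on 03:55–04:25.
09:15–10:55 overlaps B on 10:15–10:55.
13:35–15:35 overlaps B on 13:35–15:35.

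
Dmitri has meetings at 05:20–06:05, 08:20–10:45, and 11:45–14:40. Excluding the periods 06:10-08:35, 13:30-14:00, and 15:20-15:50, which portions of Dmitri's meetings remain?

05:20-06:05: nothing removed.
08:20-10:45 \ B = 08:35-10:45.
11:45-14:40 \ B = 11:45-13:30, 14:00-14:40.

05:20-06:05, 08:35-10:45, 11:45-13:30, 14:00-14:40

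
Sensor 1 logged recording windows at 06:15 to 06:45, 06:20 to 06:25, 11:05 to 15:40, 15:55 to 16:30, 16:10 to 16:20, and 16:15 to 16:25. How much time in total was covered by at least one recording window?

5 h 40 min

Merged: 06:15-06:45, 11:05-15:40, 15:55-16:30.
Lengths: 30 min + 4 h 35 min + 35 min = 5 h 40 min.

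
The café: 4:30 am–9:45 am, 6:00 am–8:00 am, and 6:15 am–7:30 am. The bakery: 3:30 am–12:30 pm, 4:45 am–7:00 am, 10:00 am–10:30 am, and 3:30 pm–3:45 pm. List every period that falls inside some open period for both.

A, merged: 4:30 am–9:45 am.
B, merged: 3:30 am–12:30 pm, 3:30 pm–3:45 pm.
4:30 am–9:45 am meets the second set on 4:30 am–9:45 am.

4:30 am–9:45 am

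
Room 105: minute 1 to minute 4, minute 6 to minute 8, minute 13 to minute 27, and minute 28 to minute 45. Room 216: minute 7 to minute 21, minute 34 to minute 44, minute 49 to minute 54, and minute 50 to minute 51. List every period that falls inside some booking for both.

minute 7 to minute 8, minute 13 to minute 21, minute 34 to minute 44

Second set merges to minute 7 to minute 21, minute 34 to minute 44, minute 49 to minute 54.
minute 1 to minute 4: no overlap with the second set.
minute 6 to minute 8 meets the second set on minute 7 to minute 8.
minute 13 to minute 27 meets the second set on minute 13 to minute 21.
minute 28 to minute 45 meets the second set on minute 34 to minute 44.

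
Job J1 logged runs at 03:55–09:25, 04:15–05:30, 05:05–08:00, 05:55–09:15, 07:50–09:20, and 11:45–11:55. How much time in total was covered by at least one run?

5 h 40 min

Merged: 03:55-09:25, 11:45-11:55.
Lengths: 5 h 30 min + 10 min = 5 h 40 min.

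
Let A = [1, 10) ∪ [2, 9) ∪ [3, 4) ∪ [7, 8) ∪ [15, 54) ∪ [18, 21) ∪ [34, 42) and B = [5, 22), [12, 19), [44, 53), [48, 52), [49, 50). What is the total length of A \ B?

Merge the first list: [1, 10), [15, 54).
Merge the second list: [5, 22), [44, 53).
A \ B = [1, 5), [22, 44), [53, 54).
Total: 4 + 22 + 1 = 27.

27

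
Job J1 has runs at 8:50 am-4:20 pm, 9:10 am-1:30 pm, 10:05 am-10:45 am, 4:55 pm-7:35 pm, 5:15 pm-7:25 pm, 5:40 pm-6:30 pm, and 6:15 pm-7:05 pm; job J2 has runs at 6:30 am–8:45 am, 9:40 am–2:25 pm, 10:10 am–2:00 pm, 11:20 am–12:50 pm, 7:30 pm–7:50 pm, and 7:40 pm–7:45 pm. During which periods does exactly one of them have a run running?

6:30 am–8:45 am, 8:50 am–9:40 am, 2:25 pm–4:20 pm, 4:55 pm–7:30 pm, 7:35 pm–7:50 pm

A, merged: 8:50 am–4:20 pm, 4:55 pm–7:35 pm.
B, merged: 6:30 am–8:45 am, 9:40 am–2:25 pm, 7:30 pm–7:50 pm.
A \ B = 8:50 am–9:40 am, 2:25 pm–4:20 pm, 4:55 pm–7:30 pm.
B \ A = 6:30 am–8:45 am, 7:35 pm–7:50 pm.
Union of the two gives the symmetric difference.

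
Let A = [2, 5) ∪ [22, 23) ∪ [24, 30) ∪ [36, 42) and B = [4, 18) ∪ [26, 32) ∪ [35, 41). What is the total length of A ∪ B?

32

A ∪ B = [2, 18), [22, 23), [24, 32), [35, 42).
Total: 16 + 1 + 8 + 7 = 32.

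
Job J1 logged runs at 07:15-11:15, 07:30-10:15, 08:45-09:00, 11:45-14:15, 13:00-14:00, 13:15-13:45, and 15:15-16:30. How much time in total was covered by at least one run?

Merged: 07:15–11:15, 11:45–14:15, 15:15–16:30.
Lengths: 4 h + 2 h 30 min + 1 h 15 min = 7 h 45 min.

7 h 45 min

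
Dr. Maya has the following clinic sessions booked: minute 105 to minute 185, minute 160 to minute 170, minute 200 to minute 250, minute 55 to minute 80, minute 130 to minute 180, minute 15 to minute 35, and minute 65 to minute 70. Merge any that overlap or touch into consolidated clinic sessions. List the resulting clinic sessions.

minute 15 to minute 35, minute 55 to minute 80, minute 105 to minute 185, minute 200 to minute 250

Sort by start: minute 15 to minute 35, minute 55 to minute 80, minute 65 to minute 70, minute 105 to minute 185, minute 130 to minute 180, minute 160 to minute 170, minute 200 to minute 250.
minute 55 to minute 80 is disjoint → start new block.
minute 65 to minute 70 overlaps/touches minute 55 to minute 80 → extend to minute 55 to minute 80.
minute 105 to minute 185 is disjoint → start new block.
minute 130 to minute 180 overlaps/touches minute 105 to minute 185 → extend to minute 105 to minute 185.
minute 160 to minute 170 overlaps/touches minute 105 to minute 185 → extend to minute 105 to minute 185.
minute 200 to minute 250 is disjoint → start new block.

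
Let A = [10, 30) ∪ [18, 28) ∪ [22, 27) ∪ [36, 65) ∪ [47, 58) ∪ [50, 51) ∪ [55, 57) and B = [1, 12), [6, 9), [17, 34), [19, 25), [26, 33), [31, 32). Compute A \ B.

A, merged: [10, 30), [36, 65).
B, merged: [1, 12), [17, 34).
[10, 30) minus B → [12, 17).
[36, 65): no B overlap → unchanged.

[12, 17) ∪ [36, 65)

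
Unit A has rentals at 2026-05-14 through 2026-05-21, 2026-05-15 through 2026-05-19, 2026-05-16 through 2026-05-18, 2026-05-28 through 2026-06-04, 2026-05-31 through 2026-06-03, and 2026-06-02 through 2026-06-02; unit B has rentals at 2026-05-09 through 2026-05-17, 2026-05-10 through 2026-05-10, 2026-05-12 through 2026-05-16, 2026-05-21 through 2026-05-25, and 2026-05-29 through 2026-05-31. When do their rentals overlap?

A, merged: 2026-05-14 through 2026-05-21, 2026-05-28 through 2026-06-04.
B, merged: 2026-05-09 through 2026-05-17, 2026-05-21 through 2026-05-25, 2026-05-29 through 2026-05-31.
2026-05-14 through 2026-05-21 meets the second set on 2026-05-14 through 2026-05-17, 2026-05-21 through 2026-05-21.
2026-05-28 through 2026-06-04 meets the second set on 2026-05-29 through 2026-05-31.

2026-05-14 through 2026-05-17, 2026-05-21 through 2026-05-21, 2026-05-29 through 2026-05-31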